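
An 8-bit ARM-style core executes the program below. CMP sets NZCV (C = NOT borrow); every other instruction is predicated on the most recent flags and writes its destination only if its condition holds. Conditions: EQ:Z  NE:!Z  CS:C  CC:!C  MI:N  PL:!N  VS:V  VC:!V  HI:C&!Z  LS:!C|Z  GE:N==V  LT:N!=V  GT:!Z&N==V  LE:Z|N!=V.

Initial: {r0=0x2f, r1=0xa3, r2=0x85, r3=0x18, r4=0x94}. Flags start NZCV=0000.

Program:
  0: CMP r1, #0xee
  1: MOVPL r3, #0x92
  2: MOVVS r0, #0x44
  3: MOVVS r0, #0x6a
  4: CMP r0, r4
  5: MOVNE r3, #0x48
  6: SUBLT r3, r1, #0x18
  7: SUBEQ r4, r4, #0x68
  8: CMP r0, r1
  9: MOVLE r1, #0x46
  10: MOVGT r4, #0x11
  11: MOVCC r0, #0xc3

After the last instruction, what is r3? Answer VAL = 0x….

VAL = 0x48

0: ✓ CMP  NZCV=1000
1: · MOVPL
2: · MOVVS
3: · MOVVS
4: ✓ CMP  NZCV=1001
5: ✓ MOVNE  r3←0x48
6: · SUBLT
7: · SUBEQ
8: ✓ CMP  NZCV=1001
9: · MOVLE
10: ✓ MOVGT  r4←0x11
11: ✓ MOVCC  r0←0xc3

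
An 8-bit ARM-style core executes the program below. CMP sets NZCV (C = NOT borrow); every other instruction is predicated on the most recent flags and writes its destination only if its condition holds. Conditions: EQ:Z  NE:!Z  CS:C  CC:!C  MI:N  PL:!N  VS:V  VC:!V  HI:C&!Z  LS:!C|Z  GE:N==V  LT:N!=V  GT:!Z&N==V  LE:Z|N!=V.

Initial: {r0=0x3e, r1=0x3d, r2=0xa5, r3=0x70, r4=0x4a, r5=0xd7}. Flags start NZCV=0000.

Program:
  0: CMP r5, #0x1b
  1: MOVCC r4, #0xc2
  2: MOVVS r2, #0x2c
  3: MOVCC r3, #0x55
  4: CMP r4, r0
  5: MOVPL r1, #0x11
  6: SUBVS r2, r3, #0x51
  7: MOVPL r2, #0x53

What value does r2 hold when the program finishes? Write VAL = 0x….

VAL = 0x53

[0] flags=1010 → (cmp)
[1] flags=1010 CC?F → skip
[2] flags=1010 VS?F → skip
[3] flags=1010 CC?F → skip
[4] flags=0010 → (cmp)
[5] flags=0010 PL?T → r1=0x11
[6] flags=0010 VS?F → skip
[7] flags=0010 PL?T → r2=0x53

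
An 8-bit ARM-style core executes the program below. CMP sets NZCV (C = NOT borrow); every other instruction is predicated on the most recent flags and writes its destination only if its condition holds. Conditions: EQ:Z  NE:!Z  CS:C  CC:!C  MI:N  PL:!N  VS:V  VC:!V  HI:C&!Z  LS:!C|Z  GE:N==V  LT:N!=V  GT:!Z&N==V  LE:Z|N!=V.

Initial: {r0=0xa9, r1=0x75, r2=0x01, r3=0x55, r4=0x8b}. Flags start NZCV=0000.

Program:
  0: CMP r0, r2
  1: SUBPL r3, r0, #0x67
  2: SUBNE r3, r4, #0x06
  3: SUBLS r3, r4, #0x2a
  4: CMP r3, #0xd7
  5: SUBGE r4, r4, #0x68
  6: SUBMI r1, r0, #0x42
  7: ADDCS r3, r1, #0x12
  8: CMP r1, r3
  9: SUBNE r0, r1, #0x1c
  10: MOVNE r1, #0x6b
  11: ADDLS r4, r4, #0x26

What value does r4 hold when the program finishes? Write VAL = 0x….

0: ✓ CMP  NZCV=1010
1: · SUBPL
2: ✓ SUBNE  r3←0x85
3: · SUBLS
4: ✓ CMP  NZCV=1000
5: · SUBGE
6: ✓ SUBMI  r1←0x67
7: · ADDCS
8: ✓ CMP  NZCV=1001
9: ✓ SUBNE  r0←0x4b
10: ✓ MOVNE  r1←0x6b
11: ✓ ADDLS  r4←0xb1

VAL = 0xb1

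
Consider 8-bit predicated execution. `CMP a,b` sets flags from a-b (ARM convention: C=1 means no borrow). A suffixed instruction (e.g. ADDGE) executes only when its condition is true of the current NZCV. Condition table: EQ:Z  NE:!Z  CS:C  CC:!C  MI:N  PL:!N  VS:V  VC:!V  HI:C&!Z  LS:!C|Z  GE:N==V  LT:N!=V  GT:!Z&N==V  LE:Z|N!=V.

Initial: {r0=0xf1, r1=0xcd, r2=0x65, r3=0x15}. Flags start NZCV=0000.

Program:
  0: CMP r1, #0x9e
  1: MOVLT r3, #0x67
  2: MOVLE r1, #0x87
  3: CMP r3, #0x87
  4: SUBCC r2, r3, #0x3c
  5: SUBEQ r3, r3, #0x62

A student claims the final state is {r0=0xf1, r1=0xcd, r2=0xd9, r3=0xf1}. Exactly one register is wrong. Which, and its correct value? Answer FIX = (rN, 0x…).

[0] flags=0010 → (cmp)
[1] flags=0010 LT?F → skip
[2] flags=0010 LE?F → skip
[3] flags=1001 → (cmp)
[4] flags=1001 CC?T → r2=0xd9
[5] flags=1001 EQ?F → skip

FIX = (r3, 0x15)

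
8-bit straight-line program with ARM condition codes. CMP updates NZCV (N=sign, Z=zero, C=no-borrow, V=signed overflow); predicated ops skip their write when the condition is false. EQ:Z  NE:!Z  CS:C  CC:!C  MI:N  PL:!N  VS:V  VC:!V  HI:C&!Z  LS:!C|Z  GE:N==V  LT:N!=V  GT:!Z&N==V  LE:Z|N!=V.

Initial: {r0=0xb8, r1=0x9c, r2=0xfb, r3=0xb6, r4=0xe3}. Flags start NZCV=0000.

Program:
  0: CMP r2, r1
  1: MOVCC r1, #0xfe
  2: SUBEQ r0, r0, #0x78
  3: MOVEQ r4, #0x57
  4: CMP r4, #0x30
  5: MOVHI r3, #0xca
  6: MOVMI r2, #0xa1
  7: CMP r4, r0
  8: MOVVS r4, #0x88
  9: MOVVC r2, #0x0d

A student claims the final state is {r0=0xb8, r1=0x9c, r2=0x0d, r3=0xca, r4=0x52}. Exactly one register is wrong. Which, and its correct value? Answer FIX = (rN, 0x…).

FIX = (r4, 0xe3)

0: ✓ CMP  NZCV=0010
1: · MOVCC
2: · SUBEQ
3: · MOVEQ
4: ✓ CMP  NZCV=1010
5: ✓ MOVHI  r3←0xca
6: ✓ MOVMI  r2←0xa1
7: ✓ CMP  NZCV=0010
8: · MOVVS
9: ✓ MOVVC  r2←0x0d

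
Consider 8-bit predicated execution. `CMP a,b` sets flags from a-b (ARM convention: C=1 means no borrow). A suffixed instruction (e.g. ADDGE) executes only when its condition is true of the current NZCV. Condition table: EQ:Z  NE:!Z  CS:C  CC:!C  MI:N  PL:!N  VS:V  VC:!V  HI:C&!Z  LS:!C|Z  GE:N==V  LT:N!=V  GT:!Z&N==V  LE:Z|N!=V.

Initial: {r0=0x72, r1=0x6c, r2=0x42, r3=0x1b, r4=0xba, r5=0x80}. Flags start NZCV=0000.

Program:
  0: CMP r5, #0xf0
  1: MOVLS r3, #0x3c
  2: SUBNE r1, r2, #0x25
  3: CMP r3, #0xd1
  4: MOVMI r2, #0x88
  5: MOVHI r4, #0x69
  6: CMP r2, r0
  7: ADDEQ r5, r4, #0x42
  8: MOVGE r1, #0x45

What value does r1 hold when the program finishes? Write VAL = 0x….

VAL = 0x1d

0: ✓ CMP  NZCV=1000
1: ✓ MOVLS  r3←0x3c
2: ✓ SUBNE  r1←0x1d
3: ✓ CMP  NZCV=0000
4: · MOVMI
5: · MOVHI
6: ✓ CMP  NZCV=1000
7: · ADDEQ
8: · MOVGE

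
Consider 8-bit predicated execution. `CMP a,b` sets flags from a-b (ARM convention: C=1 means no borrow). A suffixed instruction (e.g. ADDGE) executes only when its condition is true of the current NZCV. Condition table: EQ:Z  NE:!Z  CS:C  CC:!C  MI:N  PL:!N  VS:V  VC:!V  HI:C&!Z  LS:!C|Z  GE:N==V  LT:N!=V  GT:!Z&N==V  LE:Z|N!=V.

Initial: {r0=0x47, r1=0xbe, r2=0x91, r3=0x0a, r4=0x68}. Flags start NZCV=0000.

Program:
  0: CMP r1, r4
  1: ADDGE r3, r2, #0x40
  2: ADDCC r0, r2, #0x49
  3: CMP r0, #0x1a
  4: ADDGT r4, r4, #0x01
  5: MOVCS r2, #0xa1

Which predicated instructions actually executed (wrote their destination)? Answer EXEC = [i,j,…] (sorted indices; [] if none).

[0] flags=0011 → (cmp)
[1] flags=0011 GE?F → skip
[2] flags=0011 CC?F → skip
[3] flags=0010 → (cmp)
[4] flags=0010 GT?T → r4=0x69
[5] flags=0010 CS?T → r2=0xa1

EXEC = [4,5]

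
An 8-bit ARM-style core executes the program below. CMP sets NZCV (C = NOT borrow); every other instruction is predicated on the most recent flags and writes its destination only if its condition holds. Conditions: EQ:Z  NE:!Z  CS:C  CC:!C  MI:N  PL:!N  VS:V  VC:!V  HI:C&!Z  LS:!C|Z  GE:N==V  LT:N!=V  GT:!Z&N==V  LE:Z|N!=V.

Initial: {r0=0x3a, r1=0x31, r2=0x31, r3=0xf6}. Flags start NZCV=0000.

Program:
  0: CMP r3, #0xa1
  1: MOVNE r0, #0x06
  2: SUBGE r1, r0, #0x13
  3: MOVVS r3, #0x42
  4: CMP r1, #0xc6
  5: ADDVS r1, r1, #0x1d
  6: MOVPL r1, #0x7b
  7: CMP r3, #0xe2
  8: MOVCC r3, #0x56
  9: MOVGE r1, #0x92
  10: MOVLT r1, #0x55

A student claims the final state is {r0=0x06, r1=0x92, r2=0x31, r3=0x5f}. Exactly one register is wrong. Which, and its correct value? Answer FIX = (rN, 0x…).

0: ✓ CMP  NZCV=0010
1: ✓ MOVNE  r0←0x06
2: ✓ SUBGE  r1←0xf3
3: · MOVVS
4: ✓ CMP  NZCV=0010
5: · ADDVS
6: ✓ MOVPL  r1←0x7b
7: ✓ CMP  NZCV=0010
8: · MOVCC
9: ✓ MOVGE  r1←0x92
10: · MOVLT

FIX = (r3, 0xf6)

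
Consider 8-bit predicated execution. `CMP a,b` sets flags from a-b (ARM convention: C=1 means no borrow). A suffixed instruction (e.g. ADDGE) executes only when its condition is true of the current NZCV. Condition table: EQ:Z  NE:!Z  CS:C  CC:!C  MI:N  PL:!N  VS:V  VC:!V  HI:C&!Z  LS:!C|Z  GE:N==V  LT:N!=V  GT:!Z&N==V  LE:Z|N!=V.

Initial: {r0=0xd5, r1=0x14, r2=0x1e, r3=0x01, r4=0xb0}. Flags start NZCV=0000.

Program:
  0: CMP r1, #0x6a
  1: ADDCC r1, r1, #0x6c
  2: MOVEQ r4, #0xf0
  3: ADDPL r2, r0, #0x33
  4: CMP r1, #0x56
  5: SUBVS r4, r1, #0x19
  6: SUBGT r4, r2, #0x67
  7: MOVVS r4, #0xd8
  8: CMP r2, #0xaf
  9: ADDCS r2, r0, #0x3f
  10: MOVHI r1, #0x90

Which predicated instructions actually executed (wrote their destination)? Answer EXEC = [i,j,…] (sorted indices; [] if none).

EXEC = [1,5,7]

[0] flags=1000 → (cmp)
[1] flags=1000 CC?T → r1=0x80
[2] flags=1000 EQ?F → skip
[3] flags=1000 PL?F → skip
[4] flags=0011 → (cmp)
[5] flags=0011 VS?T → r4=0x67
[6] flags=0011 GT?F → skip
[7] flags=0011 VS?T → r4=0xd8
[8] flags=0000 → (cmp)
[9] flags=0000 CS?F → skip
[10] flags=0000 HI?F → skip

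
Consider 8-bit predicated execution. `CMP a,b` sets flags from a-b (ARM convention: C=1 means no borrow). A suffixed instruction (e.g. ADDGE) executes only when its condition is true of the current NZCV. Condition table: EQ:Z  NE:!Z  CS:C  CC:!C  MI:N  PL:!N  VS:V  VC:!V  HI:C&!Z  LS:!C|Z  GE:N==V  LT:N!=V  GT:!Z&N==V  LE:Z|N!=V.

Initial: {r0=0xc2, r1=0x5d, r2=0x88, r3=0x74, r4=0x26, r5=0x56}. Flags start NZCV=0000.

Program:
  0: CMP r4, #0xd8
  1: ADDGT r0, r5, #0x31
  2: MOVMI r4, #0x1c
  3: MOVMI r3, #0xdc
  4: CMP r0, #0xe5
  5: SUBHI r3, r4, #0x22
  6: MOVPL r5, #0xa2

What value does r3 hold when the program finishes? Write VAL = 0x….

VAL = 0x74

0: ✓ CMP  NZCV=0000
1: ✓ ADDGT  r0←0x87
2: · MOVMI
3: · MOVMI
4: ✓ CMP  NZCV=1000
5: · SUBHI
6: · MOVPL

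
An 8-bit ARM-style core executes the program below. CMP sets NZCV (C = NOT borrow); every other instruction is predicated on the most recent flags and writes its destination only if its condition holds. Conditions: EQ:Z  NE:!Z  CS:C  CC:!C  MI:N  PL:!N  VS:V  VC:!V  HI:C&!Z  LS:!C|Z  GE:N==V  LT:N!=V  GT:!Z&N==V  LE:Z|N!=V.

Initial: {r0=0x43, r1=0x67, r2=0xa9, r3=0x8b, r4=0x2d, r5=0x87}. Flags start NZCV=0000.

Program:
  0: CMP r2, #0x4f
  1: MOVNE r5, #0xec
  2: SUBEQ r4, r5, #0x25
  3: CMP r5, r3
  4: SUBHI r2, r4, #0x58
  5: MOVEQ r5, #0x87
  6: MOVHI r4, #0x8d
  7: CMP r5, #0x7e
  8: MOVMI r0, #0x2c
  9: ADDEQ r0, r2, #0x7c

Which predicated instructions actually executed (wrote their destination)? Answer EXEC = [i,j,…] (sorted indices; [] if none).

EXEC = [1,4,6]

[0] flags=0011 → (cmp)
[1] flags=0011 NE?T → r5=0xec
[2] flags=0011 EQ?F → skip
[3] flags=0010 → (cmp)
[4] flags=0010 HI?T → r2=0xd5
[5] flags=0010 EQ?F → skip
[6] flags=0010 HI?T → r4=0x8d
[7] flags=0011 → (cmp)
[8] flags=0011 MI?F → skip
[9] flags=0011 EQ?F → skip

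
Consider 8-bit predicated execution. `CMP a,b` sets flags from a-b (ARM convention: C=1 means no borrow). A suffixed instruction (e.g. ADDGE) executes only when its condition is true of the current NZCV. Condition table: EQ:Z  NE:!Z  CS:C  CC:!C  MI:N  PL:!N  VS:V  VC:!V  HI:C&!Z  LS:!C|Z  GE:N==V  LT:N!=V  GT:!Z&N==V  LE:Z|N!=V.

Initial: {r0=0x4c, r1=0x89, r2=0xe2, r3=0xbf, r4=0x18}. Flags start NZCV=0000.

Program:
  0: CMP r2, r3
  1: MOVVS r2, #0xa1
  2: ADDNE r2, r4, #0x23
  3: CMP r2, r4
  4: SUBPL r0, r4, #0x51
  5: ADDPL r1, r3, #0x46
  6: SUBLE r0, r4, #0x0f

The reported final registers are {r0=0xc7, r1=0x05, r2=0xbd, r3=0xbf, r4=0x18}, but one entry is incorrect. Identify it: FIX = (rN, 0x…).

[0] flags=0010 → (cmp)
[1] flags=0010 VS?F → skip
[2] flags=0010 NE?T → r2=0x3b
[3] flags=0010 → (cmp)
[4] flags=0010 PL?T → r0=0xc7
[5] flags=0010 PL?T → r1=0x05
[6] flags=0010 LE?F → skip

FIX = (r2, 0x3b)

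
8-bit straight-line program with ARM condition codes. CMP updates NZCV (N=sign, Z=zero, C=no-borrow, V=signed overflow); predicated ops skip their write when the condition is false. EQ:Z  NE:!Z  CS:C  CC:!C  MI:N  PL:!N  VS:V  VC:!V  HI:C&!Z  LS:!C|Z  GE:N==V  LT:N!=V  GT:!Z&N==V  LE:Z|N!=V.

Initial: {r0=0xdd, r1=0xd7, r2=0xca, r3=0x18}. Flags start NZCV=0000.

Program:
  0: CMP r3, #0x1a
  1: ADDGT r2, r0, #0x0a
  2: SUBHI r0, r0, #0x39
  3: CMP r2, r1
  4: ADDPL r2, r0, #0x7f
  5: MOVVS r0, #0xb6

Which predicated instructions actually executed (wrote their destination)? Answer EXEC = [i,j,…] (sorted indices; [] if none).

EXEC = []

[0] flags=1000 → (cmp)
[1] flags=1000 GT?F → skip
[2] flags=1000 HI?F → skip
[3] flags=1000 → (cmp)
[4] flags=1000 PL?F → skip
[5] flags=1000 VS?F → skip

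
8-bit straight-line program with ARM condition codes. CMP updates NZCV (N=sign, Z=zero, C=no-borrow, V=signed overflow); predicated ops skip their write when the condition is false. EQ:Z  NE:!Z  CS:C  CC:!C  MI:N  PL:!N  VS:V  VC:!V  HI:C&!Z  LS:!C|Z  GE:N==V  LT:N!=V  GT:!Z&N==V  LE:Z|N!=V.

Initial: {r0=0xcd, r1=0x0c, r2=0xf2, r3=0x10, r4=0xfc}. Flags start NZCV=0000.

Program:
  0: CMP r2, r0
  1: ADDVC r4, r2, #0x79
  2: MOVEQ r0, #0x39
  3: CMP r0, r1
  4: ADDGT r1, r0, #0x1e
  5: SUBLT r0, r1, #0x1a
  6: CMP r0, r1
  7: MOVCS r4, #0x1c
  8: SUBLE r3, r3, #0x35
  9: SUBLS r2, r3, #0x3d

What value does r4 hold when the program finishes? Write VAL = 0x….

VAL = 0x1c

[0] flags=0010 → (cmp)
[1] flags=0010 VC?T → r4=0x6b
[2] flags=0010 EQ?F → skip
[3] flags=1010 → (cmp)
[4] flags=1010 GT?F → skip
[5] flags=1010 LT?T → r0=0xf2
[6] flags=1010 → (cmp)
[7] flags=1010 CS?T → r4=0x1c
[8] flags=1010 LE?T → r3=0xdb
[9] flags=1010 LS?F → skip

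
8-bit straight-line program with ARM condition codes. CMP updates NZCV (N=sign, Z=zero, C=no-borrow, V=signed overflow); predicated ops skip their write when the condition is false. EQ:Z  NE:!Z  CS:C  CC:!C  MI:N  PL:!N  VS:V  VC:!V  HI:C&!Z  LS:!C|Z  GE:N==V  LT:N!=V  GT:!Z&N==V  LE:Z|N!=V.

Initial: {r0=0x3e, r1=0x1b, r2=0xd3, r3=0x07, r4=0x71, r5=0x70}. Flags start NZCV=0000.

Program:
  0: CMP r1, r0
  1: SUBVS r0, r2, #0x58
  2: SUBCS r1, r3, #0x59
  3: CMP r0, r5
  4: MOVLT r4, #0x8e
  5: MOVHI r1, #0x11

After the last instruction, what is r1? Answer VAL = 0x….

[0] flags=1000 → (cmp)
[1] flags=1000 VS?F → skip
[2] flags=1000 CS?F → skip
[3] flags=1000 → (cmp)
[4] flags=1000 LT?T → r4=0x8e
[5] flags=1000 HI?F → skip

VAL = 0x1b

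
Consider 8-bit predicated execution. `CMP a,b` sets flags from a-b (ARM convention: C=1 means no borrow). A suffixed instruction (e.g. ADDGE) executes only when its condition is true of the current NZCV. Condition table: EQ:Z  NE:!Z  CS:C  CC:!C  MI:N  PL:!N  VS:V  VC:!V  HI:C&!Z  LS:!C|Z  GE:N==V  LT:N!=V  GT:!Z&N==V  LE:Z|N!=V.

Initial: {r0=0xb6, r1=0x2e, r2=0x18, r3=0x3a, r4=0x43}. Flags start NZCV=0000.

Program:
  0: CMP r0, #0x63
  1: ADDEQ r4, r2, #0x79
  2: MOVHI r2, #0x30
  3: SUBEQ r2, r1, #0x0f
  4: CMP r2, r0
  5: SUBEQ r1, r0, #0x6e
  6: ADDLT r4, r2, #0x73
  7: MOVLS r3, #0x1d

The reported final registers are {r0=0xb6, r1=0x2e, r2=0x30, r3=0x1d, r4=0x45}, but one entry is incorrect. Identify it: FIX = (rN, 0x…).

FIX = (r4, 0x43)

0: ✓ CMP  NZCV=0011
1: · ADDEQ
2: ✓ MOVHI  r2←0x30
3: · SUBEQ
4: ✓ CMP  NZCV=0000
5: · SUBEQ
6: · ADDLT
7: ✓ MOVLS  r3←0x1d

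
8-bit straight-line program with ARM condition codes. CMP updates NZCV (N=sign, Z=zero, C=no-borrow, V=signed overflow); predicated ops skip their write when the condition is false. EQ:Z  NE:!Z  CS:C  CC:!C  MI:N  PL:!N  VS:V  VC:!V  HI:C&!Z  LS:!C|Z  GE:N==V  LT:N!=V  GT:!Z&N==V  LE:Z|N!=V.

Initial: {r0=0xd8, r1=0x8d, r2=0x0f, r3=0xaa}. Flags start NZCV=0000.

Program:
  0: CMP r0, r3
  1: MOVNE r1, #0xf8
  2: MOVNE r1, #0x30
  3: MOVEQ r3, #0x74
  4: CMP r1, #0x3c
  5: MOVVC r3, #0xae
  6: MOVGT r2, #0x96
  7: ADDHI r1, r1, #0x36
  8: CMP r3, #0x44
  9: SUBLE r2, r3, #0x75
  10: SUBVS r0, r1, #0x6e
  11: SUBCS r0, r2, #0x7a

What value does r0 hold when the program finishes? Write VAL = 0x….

VAL = 0xbf

0: ✓ CMP  NZCV=0010
1: ✓ MOVNE  r1←0xf8
2: ✓ MOVNE  r1←0x30
3: · MOVEQ
4: ✓ CMP  NZCV=1000
5: ✓ MOVVC  r3←0xae
6: · MOVGT
7: · ADDHI
8: ✓ CMP  NZCV=0011
9: ✓ SUBLE  r2←0x39
10: ✓ SUBVS  r0←0xc2
11: ✓ SUBCS  r0←0xbf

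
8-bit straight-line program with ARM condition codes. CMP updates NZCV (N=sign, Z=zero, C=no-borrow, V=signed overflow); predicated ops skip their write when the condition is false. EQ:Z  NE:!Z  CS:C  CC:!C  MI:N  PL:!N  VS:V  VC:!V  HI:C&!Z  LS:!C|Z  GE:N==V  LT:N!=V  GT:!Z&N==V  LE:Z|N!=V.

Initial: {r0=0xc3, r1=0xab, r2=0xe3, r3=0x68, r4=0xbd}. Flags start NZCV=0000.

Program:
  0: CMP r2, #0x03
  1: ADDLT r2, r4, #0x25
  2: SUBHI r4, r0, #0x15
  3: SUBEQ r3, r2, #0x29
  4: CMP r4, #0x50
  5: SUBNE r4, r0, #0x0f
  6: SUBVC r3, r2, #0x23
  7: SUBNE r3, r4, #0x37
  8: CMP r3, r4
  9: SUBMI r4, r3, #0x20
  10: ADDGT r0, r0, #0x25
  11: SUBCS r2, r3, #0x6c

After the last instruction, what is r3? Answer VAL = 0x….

0: ✓ CMP  NZCV=1010
1: ✓ ADDLT  r2←0xe2
2: ✓ SUBHI  r4←0xae
3: · SUBEQ
4: ✓ CMP  NZCV=0011
5: ✓ SUBNE  r4←0xb4
6: · SUBVC
7: ✓ SUBNE  r3←0x7d
8: ✓ CMP  NZCV=1001
9: ✓ SUBMI  r4←0x5d
10: ✓ ADDGT  r0←0xe8
11: · SUBCS

VAL = 0x7d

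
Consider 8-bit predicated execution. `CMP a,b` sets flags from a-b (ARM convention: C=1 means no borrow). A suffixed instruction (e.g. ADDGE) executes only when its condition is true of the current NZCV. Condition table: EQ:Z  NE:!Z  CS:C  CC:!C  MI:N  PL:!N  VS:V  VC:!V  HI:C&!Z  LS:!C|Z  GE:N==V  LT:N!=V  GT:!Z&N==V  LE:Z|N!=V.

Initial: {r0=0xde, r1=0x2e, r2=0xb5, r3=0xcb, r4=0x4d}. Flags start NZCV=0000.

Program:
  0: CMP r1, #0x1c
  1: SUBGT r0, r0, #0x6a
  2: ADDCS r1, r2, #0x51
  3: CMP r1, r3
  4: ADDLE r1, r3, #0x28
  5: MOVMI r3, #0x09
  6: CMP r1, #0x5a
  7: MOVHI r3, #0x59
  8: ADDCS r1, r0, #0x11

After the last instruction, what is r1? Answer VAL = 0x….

[0] flags=0010 → (cmp)
[1] flags=0010 GT?T → r0=0x74
[2] flags=0010 CS?T → r1=0x06
[3] flags=0000 → (cmp)
[4] flags=0000 LE?F → skip
[5] flags=0000 MI?F → skip
[6] flags=1000 → (cmp)
[7] flags=1000 HI?F → skip
[8] flags=1000 CS?F → skip

VAL = 0x06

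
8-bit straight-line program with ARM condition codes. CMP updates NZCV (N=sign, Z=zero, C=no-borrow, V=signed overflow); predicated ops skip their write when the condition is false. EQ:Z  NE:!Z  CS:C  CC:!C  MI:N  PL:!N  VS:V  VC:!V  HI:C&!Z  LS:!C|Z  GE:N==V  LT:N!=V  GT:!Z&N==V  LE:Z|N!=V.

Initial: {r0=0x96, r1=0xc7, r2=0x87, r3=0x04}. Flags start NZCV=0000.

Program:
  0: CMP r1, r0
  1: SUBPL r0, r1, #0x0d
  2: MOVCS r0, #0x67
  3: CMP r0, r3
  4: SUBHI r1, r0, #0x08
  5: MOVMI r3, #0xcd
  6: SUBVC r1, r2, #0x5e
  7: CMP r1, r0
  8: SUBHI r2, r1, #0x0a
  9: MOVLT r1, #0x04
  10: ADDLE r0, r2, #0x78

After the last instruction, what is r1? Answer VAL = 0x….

VAL = 0x04

[0] flags=0010 → (cmp)
[1] flags=0010 PL?T → r0=0xba
[2] flags=0010 CS?T → r0=0x67
[3] flags=0010 → (cmp)
[4] flags=0010 HI?T → r1=0x5f
[5] flags=0010 MI?F → skip
[6] flags=0010 VC?T → r1=0x29
[7] flags=1000 → (cmp)
[8] flags=1000 HI?F → skip
[9] flags=1000 LT?T → r1=0x04
[10] flags=1000 LE?T → r0=0xff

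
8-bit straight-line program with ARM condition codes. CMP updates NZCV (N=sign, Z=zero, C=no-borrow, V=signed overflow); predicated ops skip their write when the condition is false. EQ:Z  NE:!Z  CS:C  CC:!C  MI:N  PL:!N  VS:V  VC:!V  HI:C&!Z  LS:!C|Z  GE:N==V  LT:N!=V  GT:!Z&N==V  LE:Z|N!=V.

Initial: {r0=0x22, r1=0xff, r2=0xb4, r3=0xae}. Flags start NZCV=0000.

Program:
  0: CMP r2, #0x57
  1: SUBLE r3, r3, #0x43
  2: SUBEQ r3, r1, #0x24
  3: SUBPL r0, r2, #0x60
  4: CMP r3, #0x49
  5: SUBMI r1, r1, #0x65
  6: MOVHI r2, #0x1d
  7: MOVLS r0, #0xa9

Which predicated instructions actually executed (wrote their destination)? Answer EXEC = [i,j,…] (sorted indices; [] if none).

EXEC = [1,3,6]

0: ✓ CMP  NZCV=0011
1: ✓ SUBLE  r3←0x6b
2: · SUBEQ
3: ✓ SUBPL  r0←0x54
4: ✓ CMP  NZCV=0010
5: · SUBMI
6: ✓ MOVHI  r2←0x1d
7: · MOVLS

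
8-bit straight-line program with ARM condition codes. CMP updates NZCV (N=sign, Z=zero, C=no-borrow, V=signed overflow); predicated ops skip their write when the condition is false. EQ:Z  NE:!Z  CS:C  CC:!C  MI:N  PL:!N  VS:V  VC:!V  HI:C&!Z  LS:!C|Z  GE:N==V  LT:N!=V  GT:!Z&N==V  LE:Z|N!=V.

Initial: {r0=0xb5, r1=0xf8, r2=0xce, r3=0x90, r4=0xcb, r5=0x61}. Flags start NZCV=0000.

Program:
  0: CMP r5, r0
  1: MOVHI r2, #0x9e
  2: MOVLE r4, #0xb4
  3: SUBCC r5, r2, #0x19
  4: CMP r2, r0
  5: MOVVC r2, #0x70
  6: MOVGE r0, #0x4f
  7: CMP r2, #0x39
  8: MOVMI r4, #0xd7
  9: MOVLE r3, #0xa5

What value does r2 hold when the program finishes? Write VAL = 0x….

VAL = 0x70

0: ✓ CMP  NZCV=1001
1: · MOVHI
2: · MOVLE
3: ✓ SUBCC  r5←0xb5
4: ✓ CMP  NZCV=0010
5: ✓ MOVVC  r2←0x70
6: ✓ MOVGE  r0←0x4f
7: ✓ CMP  NZCV=0010
8: · MOVMI
9: · MOVLE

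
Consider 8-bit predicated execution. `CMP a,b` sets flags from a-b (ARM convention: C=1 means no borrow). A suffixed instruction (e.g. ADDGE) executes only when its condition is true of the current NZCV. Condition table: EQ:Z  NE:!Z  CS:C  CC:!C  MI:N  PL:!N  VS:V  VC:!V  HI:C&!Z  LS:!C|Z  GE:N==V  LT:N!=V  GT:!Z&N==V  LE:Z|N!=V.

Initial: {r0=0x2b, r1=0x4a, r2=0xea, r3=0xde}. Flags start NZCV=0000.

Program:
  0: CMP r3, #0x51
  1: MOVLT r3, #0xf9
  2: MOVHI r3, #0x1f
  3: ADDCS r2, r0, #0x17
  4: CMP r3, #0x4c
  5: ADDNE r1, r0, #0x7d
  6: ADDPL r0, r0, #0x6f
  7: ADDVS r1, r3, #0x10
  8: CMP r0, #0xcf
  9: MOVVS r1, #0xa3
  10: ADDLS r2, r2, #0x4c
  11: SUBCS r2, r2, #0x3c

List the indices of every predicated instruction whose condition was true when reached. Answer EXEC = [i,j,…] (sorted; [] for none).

[0] flags=1010 → (cmp)
[1] flags=1010 LT?T → r3=0xf9
[2] flags=1010 HI?T → r3=0x1f
[3] flags=1010 CS?T → r2=0x42
[4] flags=1000 → (cmp)
[5] flags=1000 NE?T → r1=0xa8
[6] flags=1000 PL?F → skip
[7] flags=1000 VS?F → skip
[8] flags=0000 → (cmp)
[9] flags=0000 VS?F → skip
[10] flags=0000 LS?T → r2=0x8e
[11] flags=0000 CS?F → skip

EXEC = [1,2,3,5,10]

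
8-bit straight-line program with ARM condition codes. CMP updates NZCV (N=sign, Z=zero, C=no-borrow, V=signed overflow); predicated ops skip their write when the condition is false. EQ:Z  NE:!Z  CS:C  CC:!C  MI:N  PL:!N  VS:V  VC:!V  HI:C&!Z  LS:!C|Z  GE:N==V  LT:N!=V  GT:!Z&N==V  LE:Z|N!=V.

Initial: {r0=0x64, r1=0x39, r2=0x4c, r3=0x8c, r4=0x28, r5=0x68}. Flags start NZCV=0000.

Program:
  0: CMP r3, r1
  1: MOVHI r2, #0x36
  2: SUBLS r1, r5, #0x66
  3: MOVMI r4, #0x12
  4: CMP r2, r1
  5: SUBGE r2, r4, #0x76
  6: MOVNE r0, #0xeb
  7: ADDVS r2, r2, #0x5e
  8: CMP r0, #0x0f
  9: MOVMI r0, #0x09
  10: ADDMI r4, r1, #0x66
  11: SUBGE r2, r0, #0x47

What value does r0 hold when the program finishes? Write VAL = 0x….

VAL = 0x09

[0] flags=0011 → (cmp)
[1] flags=0011 HI?T → r2=0x36
[2] flags=0011 LS?F → skip
[3] flags=0011 MI?F → skip
[4] flags=1000 → (cmp)
[5] flags=1000 GE?F → skip
[6] flags=1000 NE?T → r0=0xeb
[7] flags=1000 VS?F → skip
[8] flags=1010 → (cmp)
[9] flags=1010 MI?T → r0=0x09
[10] flags=1010 MI?T → r4=0x9f
[11] flags=1010 GE?F → skip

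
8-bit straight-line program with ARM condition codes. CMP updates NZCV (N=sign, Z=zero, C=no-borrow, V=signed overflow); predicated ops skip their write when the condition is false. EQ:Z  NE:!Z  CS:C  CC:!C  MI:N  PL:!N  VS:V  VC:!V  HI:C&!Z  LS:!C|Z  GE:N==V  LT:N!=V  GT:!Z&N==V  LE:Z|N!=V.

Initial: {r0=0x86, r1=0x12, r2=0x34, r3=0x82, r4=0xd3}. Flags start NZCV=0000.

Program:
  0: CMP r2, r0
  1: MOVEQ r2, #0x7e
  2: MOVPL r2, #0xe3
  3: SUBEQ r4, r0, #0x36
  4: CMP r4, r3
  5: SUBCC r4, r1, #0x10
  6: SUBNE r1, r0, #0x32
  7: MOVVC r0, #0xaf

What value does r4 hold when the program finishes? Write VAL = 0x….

VAL = 0xd3

0: ✓ CMP  NZCV=1001
1: · MOVEQ
2: · MOVPL
3: · SUBEQ
4: ✓ CMP  NZCV=0010
5: · SUBCC
6: ✓ SUBNE  r1←0x54
7: ✓ MOVVC  r0←0xaf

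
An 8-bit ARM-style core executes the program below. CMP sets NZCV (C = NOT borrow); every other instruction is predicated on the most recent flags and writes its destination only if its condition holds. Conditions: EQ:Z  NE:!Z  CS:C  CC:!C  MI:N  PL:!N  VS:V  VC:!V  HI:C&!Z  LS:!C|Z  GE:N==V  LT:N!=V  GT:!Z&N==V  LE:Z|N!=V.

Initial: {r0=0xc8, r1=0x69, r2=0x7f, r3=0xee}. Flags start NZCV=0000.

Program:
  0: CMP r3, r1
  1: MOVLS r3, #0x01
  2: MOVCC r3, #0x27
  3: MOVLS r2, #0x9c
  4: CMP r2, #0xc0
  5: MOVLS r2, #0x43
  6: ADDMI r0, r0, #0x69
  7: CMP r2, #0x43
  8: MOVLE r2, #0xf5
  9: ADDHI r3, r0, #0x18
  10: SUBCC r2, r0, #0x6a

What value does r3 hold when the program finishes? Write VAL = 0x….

VAL = 0xee

[0] flags=1010 → (cmp)
[1] flags=1010 LS?F → skip
[2] flags=1010 CC?F → skip
[3] flags=1010 LS?F → skip
[4] flags=1001 → (cmp)
[5] flags=1001 LS?T → r2=0x43
[6] flags=1001 MI?T → r0=0x31
[7] flags=0110 → (cmp)
[8] flags=0110 LE?T → r2=0xf5
[9] flags=0110 HI?F → skip
[10] flags=0110 CC?F → skip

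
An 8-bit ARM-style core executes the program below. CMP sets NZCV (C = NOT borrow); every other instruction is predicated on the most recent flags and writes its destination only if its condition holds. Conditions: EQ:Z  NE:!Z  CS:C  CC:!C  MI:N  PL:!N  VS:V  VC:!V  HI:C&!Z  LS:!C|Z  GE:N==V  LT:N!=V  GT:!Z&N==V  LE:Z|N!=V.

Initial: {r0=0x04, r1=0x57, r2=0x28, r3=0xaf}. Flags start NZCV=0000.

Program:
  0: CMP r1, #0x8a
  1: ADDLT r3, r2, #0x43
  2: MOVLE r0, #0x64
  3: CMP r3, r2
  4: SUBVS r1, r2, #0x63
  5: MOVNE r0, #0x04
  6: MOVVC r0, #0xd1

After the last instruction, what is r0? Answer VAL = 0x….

VAL = 0xd1

[0] flags=1001 → (cmp)
[1] flags=1001 LT?F → skip
[2] flags=1001 LE?F → skip
[3] flags=1010 → (cmp)
[4] flags=1010 VS?F → skip
[5] flags=1010 NE?T → r0=0x04
[6] flags=1010 VC?T → r0=0xd1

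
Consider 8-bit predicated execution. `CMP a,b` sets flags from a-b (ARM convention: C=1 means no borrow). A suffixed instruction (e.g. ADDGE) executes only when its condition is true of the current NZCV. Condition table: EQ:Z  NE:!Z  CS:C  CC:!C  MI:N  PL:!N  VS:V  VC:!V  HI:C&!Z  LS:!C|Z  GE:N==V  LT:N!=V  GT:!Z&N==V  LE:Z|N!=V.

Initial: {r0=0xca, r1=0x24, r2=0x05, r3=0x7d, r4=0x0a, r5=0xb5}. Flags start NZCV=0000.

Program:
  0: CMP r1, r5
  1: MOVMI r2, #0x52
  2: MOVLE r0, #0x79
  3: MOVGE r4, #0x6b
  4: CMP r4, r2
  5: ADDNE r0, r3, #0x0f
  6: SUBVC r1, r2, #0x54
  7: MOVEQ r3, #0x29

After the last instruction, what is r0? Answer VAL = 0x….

0: ✓ CMP  NZCV=0000
1: · MOVMI
2: · MOVLE
3: ✓ MOVGE  r4←0x6b
4: ✓ CMP  NZCV=0010
5: ✓ ADDNE  r0←0x8c
6: ✓ SUBVC  r1←0xb1
7: · MOVEQ

VAL = 0x8c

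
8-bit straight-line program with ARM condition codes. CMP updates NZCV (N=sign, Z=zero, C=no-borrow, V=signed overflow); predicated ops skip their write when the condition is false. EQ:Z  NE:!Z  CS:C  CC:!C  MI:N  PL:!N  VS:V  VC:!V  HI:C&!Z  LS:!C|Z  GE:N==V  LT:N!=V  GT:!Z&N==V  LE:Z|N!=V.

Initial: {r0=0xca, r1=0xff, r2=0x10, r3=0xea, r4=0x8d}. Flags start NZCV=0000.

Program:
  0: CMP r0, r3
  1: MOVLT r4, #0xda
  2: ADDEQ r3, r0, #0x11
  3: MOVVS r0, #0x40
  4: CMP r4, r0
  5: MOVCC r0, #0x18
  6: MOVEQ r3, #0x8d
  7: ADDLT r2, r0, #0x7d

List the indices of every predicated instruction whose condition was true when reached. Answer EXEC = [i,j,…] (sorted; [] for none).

0: ✓ CMP  NZCV=1000
1: ✓ MOVLT  r4←0xda
2: · ADDEQ
3: · MOVVS
4: ✓ CMP  NZCV=0010
5: · MOVCC
6: · MOVEQ
7: · ADDLT

EXEC = [1]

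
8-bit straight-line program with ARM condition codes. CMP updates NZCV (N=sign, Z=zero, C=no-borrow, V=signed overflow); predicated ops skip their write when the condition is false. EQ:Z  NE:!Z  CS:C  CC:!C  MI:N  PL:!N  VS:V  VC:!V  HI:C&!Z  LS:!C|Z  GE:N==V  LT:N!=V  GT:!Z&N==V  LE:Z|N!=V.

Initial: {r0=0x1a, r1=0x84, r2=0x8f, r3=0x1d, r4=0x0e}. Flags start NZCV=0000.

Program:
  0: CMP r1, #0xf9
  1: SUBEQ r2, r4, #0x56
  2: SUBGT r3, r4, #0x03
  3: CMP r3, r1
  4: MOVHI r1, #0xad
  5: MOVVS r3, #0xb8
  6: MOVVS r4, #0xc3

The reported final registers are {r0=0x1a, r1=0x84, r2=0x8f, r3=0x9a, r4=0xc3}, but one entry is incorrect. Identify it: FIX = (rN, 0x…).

FIX = (r3, 0xb8)

0: ✓ CMP  NZCV=1000
1: · SUBEQ
2: · SUBGT
3: ✓ CMP  NZCV=1001
4: · MOVHI
5: ✓ MOVVS  r3←0xb8
6: ✓ MOVVS  r4←0xc3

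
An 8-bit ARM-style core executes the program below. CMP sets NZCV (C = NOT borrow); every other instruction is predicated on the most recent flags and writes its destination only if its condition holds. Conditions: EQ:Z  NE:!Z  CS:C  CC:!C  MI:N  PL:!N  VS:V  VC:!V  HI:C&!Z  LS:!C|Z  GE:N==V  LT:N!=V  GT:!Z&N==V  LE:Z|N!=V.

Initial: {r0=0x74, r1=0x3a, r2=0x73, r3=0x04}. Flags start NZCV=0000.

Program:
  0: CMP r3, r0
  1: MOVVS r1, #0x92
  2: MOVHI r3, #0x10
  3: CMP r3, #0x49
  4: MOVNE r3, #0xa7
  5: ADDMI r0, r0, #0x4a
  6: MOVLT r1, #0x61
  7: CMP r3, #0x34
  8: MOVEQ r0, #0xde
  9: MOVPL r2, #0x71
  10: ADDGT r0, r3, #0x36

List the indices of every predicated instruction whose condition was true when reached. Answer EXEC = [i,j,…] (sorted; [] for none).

EXEC = [4,5,6,9]

[0] flags=1000 → (cmp)
[1] flags=1000 VS?F → skip
[2] flags=1000 HI?F → skip
[3] flags=1000 → (cmp)
[4] flags=1000 NE?T → r3=0xa7
[5] flags=1000 MI?T → r0=0xbe
[6] flags=1000 LT?T → r1=0x61
[7] flags=0011 → (cmp)
[8] flags=0011 EQ?F → skip
[9] flags=0011 PL?T → r2=0x71
[10] flags=0011 GT?F → skip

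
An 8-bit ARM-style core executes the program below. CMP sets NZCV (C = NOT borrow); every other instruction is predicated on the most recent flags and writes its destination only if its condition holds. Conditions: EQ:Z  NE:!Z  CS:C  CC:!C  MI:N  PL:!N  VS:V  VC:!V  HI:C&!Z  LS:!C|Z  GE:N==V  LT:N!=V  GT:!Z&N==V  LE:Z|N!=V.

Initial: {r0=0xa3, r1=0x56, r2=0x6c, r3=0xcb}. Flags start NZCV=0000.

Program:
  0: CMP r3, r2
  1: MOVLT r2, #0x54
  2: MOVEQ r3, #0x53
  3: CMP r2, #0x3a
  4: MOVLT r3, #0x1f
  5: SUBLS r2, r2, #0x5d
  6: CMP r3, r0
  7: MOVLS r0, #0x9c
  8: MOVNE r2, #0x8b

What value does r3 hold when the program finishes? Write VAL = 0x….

VAL = 0xcb

0: ✓ CMP  NZCV=0011
1: ✓ MOVLT  r2←0x54
2: · MOVEQ
3: ✓ CMP  NZCV=0010
4: · MOVLT
5: · SUBLS
6: ✓ CMP  NZCV=0010
7: · MOVLS
8: ✓ MOVNE  r2←0x8b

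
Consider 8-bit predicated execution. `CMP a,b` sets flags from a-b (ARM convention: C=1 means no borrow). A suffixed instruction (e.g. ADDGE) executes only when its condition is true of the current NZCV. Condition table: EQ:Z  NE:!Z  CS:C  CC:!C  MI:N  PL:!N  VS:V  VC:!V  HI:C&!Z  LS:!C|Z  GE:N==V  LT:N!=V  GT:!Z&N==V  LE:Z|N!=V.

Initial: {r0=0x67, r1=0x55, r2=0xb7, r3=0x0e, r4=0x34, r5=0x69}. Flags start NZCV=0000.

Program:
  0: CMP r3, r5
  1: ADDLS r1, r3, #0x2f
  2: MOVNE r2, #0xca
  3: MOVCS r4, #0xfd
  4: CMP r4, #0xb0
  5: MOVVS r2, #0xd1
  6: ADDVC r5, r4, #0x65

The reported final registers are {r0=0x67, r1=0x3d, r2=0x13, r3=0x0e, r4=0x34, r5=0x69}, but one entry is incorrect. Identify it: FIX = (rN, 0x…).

FIX = (r2, 0xd1)

[0] flags=1000 → (cmp)
[1] flags=1000 LS?T → r1=0x3d
[2] flags=1000 NE?T → r2=0xca
[3] flags=1000 CS?F → skip
[4] flags=1001 → (cmp)
[5] flags=1001 VS?T → r2=0xd1
[6] flags=1001 VC?F → skip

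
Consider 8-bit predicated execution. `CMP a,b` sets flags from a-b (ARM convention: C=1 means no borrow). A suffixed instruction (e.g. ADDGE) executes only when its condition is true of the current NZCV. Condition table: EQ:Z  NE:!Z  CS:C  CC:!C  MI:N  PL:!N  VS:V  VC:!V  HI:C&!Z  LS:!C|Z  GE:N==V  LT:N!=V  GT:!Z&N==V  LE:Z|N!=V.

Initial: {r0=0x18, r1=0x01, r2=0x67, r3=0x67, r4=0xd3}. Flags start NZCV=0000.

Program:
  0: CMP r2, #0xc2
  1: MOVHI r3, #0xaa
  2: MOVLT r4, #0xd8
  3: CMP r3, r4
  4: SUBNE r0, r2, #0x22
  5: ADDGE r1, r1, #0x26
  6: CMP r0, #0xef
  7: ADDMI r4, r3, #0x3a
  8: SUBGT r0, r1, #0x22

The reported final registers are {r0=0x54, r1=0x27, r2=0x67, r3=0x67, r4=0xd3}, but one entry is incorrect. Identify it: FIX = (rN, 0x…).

[0] flags=1001 → (cmp)
[1] flags=1001 HI?F → skip
[2] flags=1001 LT?F → skip
[3] flags=1001 → (cmp)
[4] flags=1001 NE?T → r0=0x45
[5] flags=1001 GE?T → r1=0x27
[6] flags=0000 → (cmp)
[7] flags=0000 MI?F → skip
[8] flags=0000 GT?T → r0=0x05

FIX = (r0, 0x05)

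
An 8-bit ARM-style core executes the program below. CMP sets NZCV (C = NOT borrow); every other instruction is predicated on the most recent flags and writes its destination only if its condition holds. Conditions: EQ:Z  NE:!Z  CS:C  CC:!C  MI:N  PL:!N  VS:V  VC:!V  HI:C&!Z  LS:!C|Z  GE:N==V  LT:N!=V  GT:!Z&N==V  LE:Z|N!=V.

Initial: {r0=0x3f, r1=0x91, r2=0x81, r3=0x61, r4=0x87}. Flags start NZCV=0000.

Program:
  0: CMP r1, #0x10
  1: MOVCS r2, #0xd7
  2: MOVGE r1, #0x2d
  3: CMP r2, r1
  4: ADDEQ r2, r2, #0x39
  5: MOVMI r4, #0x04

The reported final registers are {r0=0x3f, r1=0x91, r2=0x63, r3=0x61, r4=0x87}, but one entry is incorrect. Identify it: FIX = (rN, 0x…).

FIX = (r2, 0xd7)

[0] flags=1010 → (cmp)
[1] flags=1010 CS?T → r2=0xd7
[2] flags=1010 GE?F → skip
[3] flags=0010 → (cmp)
[4] flags=0010 EQ?F → skip
[5] flags=0010 MI?F → skip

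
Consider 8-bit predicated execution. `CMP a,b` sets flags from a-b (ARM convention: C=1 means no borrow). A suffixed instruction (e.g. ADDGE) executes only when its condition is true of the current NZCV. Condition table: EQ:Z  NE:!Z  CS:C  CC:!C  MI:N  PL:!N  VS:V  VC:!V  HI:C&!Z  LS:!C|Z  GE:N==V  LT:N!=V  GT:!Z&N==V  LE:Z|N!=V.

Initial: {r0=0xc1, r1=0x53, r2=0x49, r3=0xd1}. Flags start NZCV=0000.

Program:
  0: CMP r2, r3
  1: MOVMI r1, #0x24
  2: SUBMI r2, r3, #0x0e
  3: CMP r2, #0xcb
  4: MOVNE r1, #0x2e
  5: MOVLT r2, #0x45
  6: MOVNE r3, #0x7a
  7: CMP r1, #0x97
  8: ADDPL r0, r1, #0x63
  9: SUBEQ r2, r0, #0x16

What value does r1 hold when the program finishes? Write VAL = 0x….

VAL = 0x2e

[0] flags=0000 → (cmp)
[1] flags=0000 MI?F → skip
[2] flags=0000 MI?F → skip
[3] flags=0000 → (cmp)
[4] flags=0000 NE?T → r1=0x2e
[5] flags=0000 LT?F → skip
[6] flags=0000 NE?T → r3=0x7a
[7] flags=1001 → (cmp)
[8] flags=1001 PL?F → skip
[9] flags=1001 EQ?F → skip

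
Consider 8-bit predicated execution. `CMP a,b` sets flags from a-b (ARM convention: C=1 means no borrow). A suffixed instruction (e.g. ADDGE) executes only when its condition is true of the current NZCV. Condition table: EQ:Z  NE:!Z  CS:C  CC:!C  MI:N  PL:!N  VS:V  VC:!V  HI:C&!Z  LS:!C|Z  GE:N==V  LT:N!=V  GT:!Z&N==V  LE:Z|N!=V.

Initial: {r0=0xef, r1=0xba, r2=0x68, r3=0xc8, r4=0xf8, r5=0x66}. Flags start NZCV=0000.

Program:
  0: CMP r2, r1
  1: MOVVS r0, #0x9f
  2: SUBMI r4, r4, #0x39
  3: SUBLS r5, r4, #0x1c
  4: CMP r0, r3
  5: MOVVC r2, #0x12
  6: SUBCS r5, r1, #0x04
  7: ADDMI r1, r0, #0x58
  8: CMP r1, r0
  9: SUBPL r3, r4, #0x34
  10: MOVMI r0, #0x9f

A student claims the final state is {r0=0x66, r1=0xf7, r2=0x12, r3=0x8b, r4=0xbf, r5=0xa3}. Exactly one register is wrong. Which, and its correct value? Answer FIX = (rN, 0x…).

0: ✓ CMP  NZCV=1001
1: ✓ MOVVS  r0←0x9f
2: ✓ SUBMI  r4←0xbf
3: ✓ SUBLS  r5←0xa3
4: ✓ CMP  NZCV=1000
5: ✓ MOVVC  r2←0x12
6: · SUBCS
7: ✓ ADDMI  r1←0xf7
8: ✓ CMP  NZCV=0010
9: ✓ SUBPL  r3←0x8b
10: · MOVMI

FIX = (r0, 0x9f)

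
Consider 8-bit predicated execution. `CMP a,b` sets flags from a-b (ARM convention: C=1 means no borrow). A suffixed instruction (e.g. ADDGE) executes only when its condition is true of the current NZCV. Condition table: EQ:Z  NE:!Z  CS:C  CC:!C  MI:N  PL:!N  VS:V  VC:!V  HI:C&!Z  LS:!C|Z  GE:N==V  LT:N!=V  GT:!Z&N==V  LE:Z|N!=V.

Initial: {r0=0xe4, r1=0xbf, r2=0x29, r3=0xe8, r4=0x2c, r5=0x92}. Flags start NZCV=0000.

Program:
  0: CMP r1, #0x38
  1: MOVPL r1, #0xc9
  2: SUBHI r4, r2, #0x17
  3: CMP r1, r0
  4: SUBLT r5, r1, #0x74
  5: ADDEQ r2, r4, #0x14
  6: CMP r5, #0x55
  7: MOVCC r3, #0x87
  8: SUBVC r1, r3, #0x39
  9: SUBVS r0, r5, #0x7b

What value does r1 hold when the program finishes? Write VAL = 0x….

VAL = 0x4e

[0] flags=1010 → (cmp)
[1] flags=1010 PL?F → skip
[2] flags=1010 HI?T → r4=0x12
[3] flags=1000 → (cmp)
[4] flags=1000 LT?T → r5=0x4b
[5] flags=1000 EQ?F → skip
[6] flags=1000 → (cmp)
[7] flags=1000 CC?T → r3=0x87
[8] flags=1000 VC?T → r1=0x4e
[9] flags=1000 VS?F → skip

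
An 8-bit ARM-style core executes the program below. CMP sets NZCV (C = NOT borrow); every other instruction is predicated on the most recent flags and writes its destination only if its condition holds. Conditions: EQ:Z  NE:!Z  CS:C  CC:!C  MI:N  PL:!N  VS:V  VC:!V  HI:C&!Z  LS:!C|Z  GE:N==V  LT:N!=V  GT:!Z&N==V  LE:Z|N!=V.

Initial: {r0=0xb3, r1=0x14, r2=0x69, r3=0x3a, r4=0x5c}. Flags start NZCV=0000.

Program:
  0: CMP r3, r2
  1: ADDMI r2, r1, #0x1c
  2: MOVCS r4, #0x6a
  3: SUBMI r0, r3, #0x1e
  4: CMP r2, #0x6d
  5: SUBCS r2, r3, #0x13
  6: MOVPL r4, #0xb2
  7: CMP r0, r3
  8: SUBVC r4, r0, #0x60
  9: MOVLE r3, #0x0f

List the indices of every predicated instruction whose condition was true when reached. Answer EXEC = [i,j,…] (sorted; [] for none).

EXEC = [1,3,8,9]

[0] flags=1000 → (cmp)
[1] flags=1000 MI?T → r2=0x30
[2] flags=1000 CS?F → skip
[3] flags=1000 MI?T → r0=0x1c
[4] flags=1000 → (cmp)
[5] flags=1000 CS?F → skip
[6] flags=1000 PL?F → skip
[7] flags=1000 → (cmp)
[8] flags=1000 VC?T → r4=0xbc
[9] flags=1000 LE?T → r3=0x0f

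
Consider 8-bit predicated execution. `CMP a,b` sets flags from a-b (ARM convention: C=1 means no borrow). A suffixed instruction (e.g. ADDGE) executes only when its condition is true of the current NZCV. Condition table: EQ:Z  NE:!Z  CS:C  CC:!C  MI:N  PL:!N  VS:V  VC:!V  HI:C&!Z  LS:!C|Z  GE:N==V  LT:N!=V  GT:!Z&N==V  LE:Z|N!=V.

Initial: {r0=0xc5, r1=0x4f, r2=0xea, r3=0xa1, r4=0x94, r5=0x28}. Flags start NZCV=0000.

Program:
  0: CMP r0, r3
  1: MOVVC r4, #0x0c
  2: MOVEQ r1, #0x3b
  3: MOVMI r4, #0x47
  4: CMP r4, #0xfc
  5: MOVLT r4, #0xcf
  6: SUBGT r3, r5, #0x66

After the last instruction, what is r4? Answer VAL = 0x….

VAL = 0x0c

[0] flags=0010 → (cmp)
[1] flags=0010 VC?T → r4=0x0c
[2] flags=0010 EQ?F → skip
[3] flags=0010 MI?F → skip
[4] flags=0000 → (cmp)
[5] flags=0000 LT?F → skip
[6] flags=0000 GT?T → r3=0xc2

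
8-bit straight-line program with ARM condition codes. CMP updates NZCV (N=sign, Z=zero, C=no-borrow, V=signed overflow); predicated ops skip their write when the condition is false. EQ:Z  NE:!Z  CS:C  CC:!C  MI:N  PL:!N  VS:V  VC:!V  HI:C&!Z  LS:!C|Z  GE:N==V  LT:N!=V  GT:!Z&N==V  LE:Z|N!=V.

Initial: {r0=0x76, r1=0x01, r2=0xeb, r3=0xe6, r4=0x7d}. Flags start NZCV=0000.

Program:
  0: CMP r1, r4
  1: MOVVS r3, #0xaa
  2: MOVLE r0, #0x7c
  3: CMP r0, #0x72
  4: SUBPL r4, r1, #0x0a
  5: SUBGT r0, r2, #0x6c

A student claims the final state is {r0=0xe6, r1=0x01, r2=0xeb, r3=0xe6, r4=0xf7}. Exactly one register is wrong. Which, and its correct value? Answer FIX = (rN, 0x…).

[0] flags=1000 → (cmp)
[1] flags=1000 VS?F → skip
[2] flags=1000 LE?T → r0=0x7c
[3] flags=0010 → (cmp)
[4] flags=0010 PL?T → r4=0xf7
[5] flags=0010 GT?T → r0=0x7f

FIX = (r0, 0x7f)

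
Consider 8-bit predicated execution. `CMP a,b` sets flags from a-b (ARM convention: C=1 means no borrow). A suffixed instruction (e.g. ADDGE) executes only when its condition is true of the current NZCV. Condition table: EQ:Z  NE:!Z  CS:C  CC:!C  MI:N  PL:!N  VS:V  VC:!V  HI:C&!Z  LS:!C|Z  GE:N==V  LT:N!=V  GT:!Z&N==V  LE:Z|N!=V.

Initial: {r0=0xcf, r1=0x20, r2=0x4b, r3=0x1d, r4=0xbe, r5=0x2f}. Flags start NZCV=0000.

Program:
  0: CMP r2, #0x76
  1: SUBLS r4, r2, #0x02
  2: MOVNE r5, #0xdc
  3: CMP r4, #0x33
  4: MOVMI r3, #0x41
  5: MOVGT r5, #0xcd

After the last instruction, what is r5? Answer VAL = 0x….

0: ✓ CMP  NZCV=1000
1: ✓ SUBLS  r4←0x49
2: ✓ MOVNE  r5←0xdc
3: ✓ CMP  NZCV=0010
4: · MOVMI
5: ✓ MOVGT  r5←0xcd

VAL = 0xcd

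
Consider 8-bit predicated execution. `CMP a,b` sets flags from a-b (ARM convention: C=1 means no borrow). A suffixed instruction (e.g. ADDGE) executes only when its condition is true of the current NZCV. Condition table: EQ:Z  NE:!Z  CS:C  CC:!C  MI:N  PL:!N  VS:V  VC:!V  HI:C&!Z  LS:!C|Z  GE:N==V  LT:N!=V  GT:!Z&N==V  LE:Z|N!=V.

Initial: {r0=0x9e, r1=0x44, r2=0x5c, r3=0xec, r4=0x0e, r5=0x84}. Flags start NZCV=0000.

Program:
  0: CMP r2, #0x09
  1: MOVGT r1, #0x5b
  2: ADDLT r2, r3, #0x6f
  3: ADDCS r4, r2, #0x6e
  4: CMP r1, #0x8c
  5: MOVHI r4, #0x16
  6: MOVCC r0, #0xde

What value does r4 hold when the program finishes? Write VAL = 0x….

VAL = 0xca

[0] flags=0010 → (cmp)
[1] flags=0010 GT?T → r1=0x5b
[2] flags=0010 LT?F → skip
[3] flags=0010 CS?T → r4=0xca
[4] flags=1001 → (cmp)
[5] flags=1001 HI?F → skip
[6] flags=1001 CC?T → r0=0xde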